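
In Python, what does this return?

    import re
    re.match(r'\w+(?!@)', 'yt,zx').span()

(0, 2)

`(?!…)`/`(?<!…)` only lets a position through if the neighbouring text does NOT match; no characters are consumed.
`re.match` only tries the pattern at the start of the string.
The match spans [0:2] → 'yt'.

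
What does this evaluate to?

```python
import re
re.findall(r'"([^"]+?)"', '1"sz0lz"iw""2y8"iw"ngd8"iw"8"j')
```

['sz0lz', '2y8', 'ngd8', '8']

Matches: at [1:8] match '"sz0lz"', group 1 = 'sz0lz'; at [11:16] match '"2y8"', group 1 = '2y8'; at [18:24] match '"ngd8"', group 1 = 'ngd8'; at [26:29] match '"8"', group 1 = '8'.
`findall` collects group 1 from each match (4 total).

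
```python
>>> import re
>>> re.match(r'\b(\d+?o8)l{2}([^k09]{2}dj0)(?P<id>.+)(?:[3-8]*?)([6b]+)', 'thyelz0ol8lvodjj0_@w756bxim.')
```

None

With `match`, the pattern is implicitly anchored at the beginning.
Here position 0 doesn't satisfy it, so the call returns None.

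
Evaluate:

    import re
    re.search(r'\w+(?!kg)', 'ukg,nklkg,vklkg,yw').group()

The negative lookaround is zero-width — it rules out positions where the adjacent text would match, without consuming anything.
`search` walks the string left to right and returns the first match it finds.
The match spans [0:3] → 'ukg'.

'ukg'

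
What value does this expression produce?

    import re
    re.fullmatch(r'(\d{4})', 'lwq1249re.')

None

`re.fullmatch` is like wrapping the pattern in `^…$` (in single-line mode).
Here there's no way to consume every character, so the call returns None.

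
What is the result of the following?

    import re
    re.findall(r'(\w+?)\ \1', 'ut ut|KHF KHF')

['ut', 'KHF']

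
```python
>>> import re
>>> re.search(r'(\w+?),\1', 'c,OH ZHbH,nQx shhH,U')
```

`\1` has to match the exact text group 1 already captured.
`re.search` tries every starting position until one works.
Here the pattern never matches, so the call returns None.

None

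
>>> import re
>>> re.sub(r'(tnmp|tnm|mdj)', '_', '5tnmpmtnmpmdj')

The regex engine tests alternatives in the order written; an earlier branch that matches wins even if a later one would match more.
Each match is replaced by '_'.

'5_m__'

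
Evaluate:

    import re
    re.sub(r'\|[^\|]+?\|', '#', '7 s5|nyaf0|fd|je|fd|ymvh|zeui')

'7 s5#fd#fd#zeui'

Matches: at [4:11] → '|nyaf0|'; at [13:17] → '|je|'; at [19:25] → '|ymvh|'.
`sub` substitutes '#' at each match site.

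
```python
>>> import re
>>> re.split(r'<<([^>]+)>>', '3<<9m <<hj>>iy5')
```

['3', '9m <<hj', 'iy5']

Matches to split on: at [1:12] → '<<9m <<hj>>'.
Because the pattern has a capturing group, `split` also inserts each captured text between the pieces.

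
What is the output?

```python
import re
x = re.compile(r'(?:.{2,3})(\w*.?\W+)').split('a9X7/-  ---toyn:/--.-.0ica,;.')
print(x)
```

The pattern matches 2 to 3 of any character (non-capturing group); then zero or more of a word character, then optionally any character, then one or more of a non-word character (captured).
Matches to split on: at [0:11] → 'a9X7/-  ---'; at [11:22] → 'toyn:/--.-.'; at [22:29] → '0ica,;.'.
Because the pattern has a capturing group, `split` also inserts each captured text between the pieces.

['', '7/-  ---', '', 'n:/--.-.', '', 'a,;.', '']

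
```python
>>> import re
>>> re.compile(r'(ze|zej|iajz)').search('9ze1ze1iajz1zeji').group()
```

'ze'

Unlike `match`, `search` isn't anchored — it looks for the pattern anywhere in the string.
The match spans [1:3] → 'ze'.
Captured: group 1 = 'ze'.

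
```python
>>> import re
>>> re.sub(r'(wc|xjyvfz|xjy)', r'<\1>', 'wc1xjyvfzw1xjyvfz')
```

`|` is ordered: at each position the engine commits to the first alternative that works.
Matches: at [0:2] → 'wc'; at [3:9] → 'xjyvfz'; at [11:17] → 'xjyvfz'.
Each match is replaced using the text its own group 1 captured.

'<wc>1<xjyvfz>w1<xjyvfz>'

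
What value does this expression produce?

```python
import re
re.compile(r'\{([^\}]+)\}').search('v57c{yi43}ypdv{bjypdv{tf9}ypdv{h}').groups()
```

`re.search` scans for the first position where the pattern succeeds.
The match spans [4:10] → '{yi43}'.
Captured: group 1 = 'yi43'.

('yi43',)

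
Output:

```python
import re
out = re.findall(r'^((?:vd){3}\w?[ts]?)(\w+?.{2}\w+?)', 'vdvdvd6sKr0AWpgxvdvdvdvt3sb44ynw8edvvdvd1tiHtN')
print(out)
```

A non-greedy quantifier consumes as few characters as it can — just enough that the remainder of the pattern still matches from where it stops; whatever follows it matches normally.
Multiple groups make `findall` return tuples — one 2-tuple for the one match.

[('vdvdvd6s', 'Kr0A')]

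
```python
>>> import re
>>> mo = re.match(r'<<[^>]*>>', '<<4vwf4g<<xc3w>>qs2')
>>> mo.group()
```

'<<4vwf4g<<xc3w>>'

With `match`, the pattern is implicitly anchored at the beginning.
The match spans [0:16] → '<<4vwf4g<<xc3w>>'.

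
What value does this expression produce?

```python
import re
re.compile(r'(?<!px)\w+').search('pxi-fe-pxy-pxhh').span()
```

A negative assertion filters positions out without eating any characters.
The match spans [0:3] → 'pxi'.

(0, 3)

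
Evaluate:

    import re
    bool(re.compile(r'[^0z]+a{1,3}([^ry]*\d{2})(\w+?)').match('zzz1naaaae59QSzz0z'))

False

Pattern: one or more of any character except [0z], then 1 to 3 of a literal 'a'; then zero or more of any character except [ry], then exactly 2 of a digit (captured); then one or more of a word character (lazy) (captured).
With `match`, the pattern is implicitly anchored at the beginning.
Here the string doesn't start with a match, so the call returns None, and `bool(None)` is False.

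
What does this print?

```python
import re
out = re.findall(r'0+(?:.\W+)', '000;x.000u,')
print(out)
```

This matches one or more of a literal '0'; then any character, then one or more of a non-word character (non-capturing group).
Walking the string: at [0:4] → '000;'; at [6:11] → '000u,'.
With no groups in the pattern, `findall` gives back each whole match — 2 here.

['000;', '000u,']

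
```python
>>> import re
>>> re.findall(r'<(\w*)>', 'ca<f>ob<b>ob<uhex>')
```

['f', 'b', 'uhex']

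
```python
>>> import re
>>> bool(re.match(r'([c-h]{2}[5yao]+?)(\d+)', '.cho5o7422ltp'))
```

False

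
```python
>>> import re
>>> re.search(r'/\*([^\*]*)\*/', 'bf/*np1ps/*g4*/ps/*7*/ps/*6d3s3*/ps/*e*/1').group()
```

The match spans [9:15] → '/*g4*/'.

'/*g4*/'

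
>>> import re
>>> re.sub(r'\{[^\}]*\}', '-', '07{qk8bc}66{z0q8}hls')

'07-66-hls'

Each match is replaced by '-'.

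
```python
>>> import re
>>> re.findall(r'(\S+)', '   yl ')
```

This matches one or more of a non-whitespace character (captured).
`findall` collects group 1 from the one match (1 total).

['yl']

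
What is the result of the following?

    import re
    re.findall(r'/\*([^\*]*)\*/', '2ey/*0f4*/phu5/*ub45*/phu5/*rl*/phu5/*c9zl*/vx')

['0f4', 'ub45', 'rl', 'c9zl']

Matches: at [3:10] match '/*0f4*/', group 1 = '0f4'; at [14:22] match '/*ub45*/', group 1 = 'ub45'; at [26:32] match '/*rl*/', group 1 = 'rl'; at [36:44] match '/*c9zl*/', group 1 = 'c9zl'.
`findall` collects group 1 from each match (4 total).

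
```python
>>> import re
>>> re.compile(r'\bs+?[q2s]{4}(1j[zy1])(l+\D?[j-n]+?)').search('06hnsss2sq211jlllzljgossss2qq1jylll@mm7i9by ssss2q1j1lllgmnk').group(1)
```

'1j1'

Pattern: a word boundary (`\b`, zero-width); then one or more of a literal 's' (lazy), then exactly 4 of one of [q2s]; then the literal '1j', then one of [zy1] (captured); then one or more of a literal 'l', then optionally a non-digit, then one or more of a character in [j-n] (lazy) (captured).
Unlike `match`, `search` isn't anchored — it looks for the pattern anywhere in the string.
The match spans [44:58] → 'ssss2q1j1lllgm'.
Captured: group 1 = '1j1', group 2 = 'lllgm'.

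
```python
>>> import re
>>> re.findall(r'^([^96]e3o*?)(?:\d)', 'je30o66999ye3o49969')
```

['je3']

Pattern: anchored at the start of the string; then any character except [96], then the literal 'e3', then zero or more of a literal 'o' (lazy) (captured); then a digit (non-capturing group).
Matches: at [0:4] match 'je30', group 1 = 'je3'.
One capturing group, so `findall` returns just the captured substring from the one match — 1 in all.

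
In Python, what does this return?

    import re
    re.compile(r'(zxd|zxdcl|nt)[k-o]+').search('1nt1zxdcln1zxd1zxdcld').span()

`re.search` tries every starting position until one works.
The match spans [4:10] → 'zxdcln'.
Captured: group 1 = 'zxdcl'.

(4, 10)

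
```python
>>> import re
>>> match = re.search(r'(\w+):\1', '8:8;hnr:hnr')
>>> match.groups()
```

The match spans [0:3] → '8:8'.
Captured: group 1 = '8'.

('8',)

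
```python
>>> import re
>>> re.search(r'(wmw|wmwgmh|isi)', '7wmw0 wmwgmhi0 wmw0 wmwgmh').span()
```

(1, 4)

`re.search` tries every starting position until one works.
The match spans [1:4] → 'wmw'.
Captured: group 1 = 'wmw'.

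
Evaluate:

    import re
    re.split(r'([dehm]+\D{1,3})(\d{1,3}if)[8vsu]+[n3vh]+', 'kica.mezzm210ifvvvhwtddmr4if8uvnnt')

['kica.', 'mezzm', '210if', 'wt', 'ddmr', '4if', 't']

Pattern: one or more of one of [dehm], then 1 to 3 of a non-digit (captured); then 1 to 3 of a digit, then the literal 'if' (captured); then one or more of one of [8vsu], then one or more of one of [n3vh].
Matches to split on: at [5:19] → 'mezzm210ifvvvh'; at [21:33] → 'ddmr4if8uvnn'.
With a capturing group present, the delimiter's captured portion is kept in the result list.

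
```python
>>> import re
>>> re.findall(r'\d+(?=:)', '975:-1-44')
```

The `(?=…)`/`(?<=…)` assertion just peeks at neighbouring text; it doesn't advance the match position.
Scanning left to right: at [0:3] → '975'.
With no groups in the pattern, `findall` gives back each whole match — 1 here.

['975']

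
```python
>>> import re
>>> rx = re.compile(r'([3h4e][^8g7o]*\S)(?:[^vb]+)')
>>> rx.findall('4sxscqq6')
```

['4sxscqq']

This matches one of [3h4e], then zero or more of any character except [8g7o], then a non-whitespace character (captured); then one or more of any character except [vb] (non-capturing group).
Scanning left to right: at [0:8] match '4sxscqq6', group 1 = '4sxscqq'.
`findall` collects group 1 from the one match (1 total).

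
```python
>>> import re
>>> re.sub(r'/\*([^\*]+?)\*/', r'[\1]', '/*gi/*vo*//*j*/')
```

'/*gi[vo][j]'

Matches: at [4:10] → '/*vo*/'; at [10:15] → '/*j*/'.
Each match is replaced using the text its own group 1 captured.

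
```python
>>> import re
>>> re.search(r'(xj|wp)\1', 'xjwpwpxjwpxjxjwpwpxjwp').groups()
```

The backreference `\1` re-matches whatever the first group consumed, character for character.
`search` walks the string left to right and returns the first match it finds.
The match spans [2:6] → 'wpwp'.
Captured: group 1 = 'wp'.

('wp',)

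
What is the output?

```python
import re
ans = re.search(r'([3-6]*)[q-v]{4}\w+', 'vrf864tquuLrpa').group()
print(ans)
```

64tquuLrpa

The pattern matches zero or more of a character in [3-6] (captured); then exactly 4 of a character in [q-v]; then one or more of a word character.
The match spans [4:14] → '64tquuLrpa'.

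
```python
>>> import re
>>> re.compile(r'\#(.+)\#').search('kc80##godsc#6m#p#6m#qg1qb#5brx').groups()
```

('#godsc#6m#p#6m#qg1qb',)

Unlike `match`, `search` isn't anchored — it looks for the pattern anywhere in the string.
The match spans [4:26] → '##godsc#6m#p#6m#qg1qb#'.
Captured: group 1 = '#godsc#6m#p#6m#qg1qb'.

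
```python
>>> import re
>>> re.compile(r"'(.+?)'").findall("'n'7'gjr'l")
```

Scanning left to right: at [0:3] match "'n'", group 1 = 'n'; at [4:9] match "'gjr'", group 1 = 'gjr'.
With a single group, `findall` returns only what that group captured — 2 items.

['n', 'gjr']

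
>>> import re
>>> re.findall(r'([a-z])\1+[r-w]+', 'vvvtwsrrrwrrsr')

A backreference is literal: `\1` must see the identical characters the first group matched.
With a single group, `findall` returns only what that group captured — 1 item.

['v']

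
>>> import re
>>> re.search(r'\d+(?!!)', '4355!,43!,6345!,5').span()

(0, 3)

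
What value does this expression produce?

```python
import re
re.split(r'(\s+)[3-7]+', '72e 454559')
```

`re.split` interleaves the captured-group text with the surrounding fragments.

['72e', ' ', '9']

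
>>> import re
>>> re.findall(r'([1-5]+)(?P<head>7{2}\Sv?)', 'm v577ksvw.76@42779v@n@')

[('5', '77k'), ('42', '779v')]

With 2 capturing groups, `findall` returns a 2-tuple per match.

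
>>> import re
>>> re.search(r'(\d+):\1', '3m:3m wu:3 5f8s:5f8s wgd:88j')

None

`\1` has to match the exact text group 1 already captured.
Unlike `match`, `search` isn't anchored — it looks for the pattern anywhere in the string.
Here no position works, so the call returns None.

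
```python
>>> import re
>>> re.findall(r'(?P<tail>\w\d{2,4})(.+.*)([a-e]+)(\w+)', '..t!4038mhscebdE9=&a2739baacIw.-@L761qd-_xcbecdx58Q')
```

The pattern matches a word character, then 2 to 4 of a digit (captured as 'tail'); then one or more of any character, then zero or more of any character (captured); then one or more of a character in [a-e] (captured); then one or more of a word character (captured).
Matches: at [4:51] match '4038mhscebdE9=&a2739baacIw.-@L761qd-_xcbecdx58Q', groups = ('4038', 'mhscebdE9=&a2739baacIw.-@L761qd-_xcbec', 'd', 'x58Q').
With 4 capturing groups, `findall` returns a 4-tuple per match.

[('4038', 'mhscebdE9=&a2739baacIw.-@L761qd-_xcbec', 'd', 'x58Q')]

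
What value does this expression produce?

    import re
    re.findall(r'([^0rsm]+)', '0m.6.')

With a single group, `findall` returns only what that group captured — 1 item.

['.6.']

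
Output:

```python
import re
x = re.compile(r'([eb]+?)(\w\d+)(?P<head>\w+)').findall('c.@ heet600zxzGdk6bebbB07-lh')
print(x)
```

The pattern matches one or more of one of [eb] (lazy) (captured); then a word character, then one or more of a digit (captured); then one or more of a word character (captured as 'head').
Multiple groups make `findall` return tuples — one 3-tuple for the one match.

[('ee', 't600', 'zxzGdk6bebbB07')]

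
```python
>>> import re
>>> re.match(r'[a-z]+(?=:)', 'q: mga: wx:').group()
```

`re.match` won't scan ahead — the pattern has to work from the very first character.
The match spans [0:1] → 'q'.

'q'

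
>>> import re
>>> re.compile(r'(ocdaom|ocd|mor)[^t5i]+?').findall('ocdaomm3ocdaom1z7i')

['ocdaom', 'ocdaom']

Alternation isn't longest-match — the leftmost alternative that fits at this position is chosen.
Scanning left to right: at [0:7] match 'ocdaomm', group 1 = 'ocdaom'; at [8:15] match 'ocdaom1', group 1 = 'ocdaom'.
With a single group, `findall` returns only what that group captured — 2 items.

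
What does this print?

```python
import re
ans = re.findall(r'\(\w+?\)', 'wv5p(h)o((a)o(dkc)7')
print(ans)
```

`findall` yields the raw match text (3 of them) because the pattern has no groups.

['(h)', '(a)', '(dkc)']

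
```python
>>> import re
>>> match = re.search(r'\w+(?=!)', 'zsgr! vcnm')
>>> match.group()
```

'zsgr'

The `(?=…)`/`(?<=…)` assertion just peeks at neighbouring text; it doesn't advance the match position.
`re.search` tries every starting position until one works.
The match spans [0:4] → 'zsgr'.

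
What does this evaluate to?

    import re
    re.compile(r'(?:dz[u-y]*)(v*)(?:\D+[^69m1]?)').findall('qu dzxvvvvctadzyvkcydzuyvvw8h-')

Because there's exactly one group, `findall` drops the full match and keeps group 1 from the one hit.

['']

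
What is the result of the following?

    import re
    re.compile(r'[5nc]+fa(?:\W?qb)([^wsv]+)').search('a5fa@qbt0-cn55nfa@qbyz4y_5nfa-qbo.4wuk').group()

This matches one or more of one of [5nc], then the literal 'fa'; then optionally a non-word character, then the literal 'qb' (non-capturing group); then one or more of any character except [wsv] (captured).
`search` walks the string left to right and returns the first match it finds.
The match spans [1:35] → '5fa@qbt0-cn55nfa@qbyz4y_5nfa-qbo.4'.
Captured: group 1 = 't0-cn55nfa@qbyz4y_5nfa-qbo.4'.

'5fa@qbt0-cn55nfa@qbyz4y_5nfa-qbo.4'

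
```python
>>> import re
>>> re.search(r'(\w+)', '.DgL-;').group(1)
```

The pattern matches one or more of a word character (captured).
Unlike `match`, `search` isn't anchored — it looks for the pattern anywhere in the string.
The match spans [1:4] → 'DgL'.
Captured: group 1 = 'DgL'.

'DgL'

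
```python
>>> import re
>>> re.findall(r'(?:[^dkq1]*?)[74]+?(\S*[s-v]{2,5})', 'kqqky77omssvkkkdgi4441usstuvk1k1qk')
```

Pattern: zero or more of any character except [dkq1] (lazy) (non-capturing group); then one or more of one of [74] (lazy); then zero or more of a non-whitespace character, then 2 to 5 of a character in [s-v] (captured).
Because the quantifier is non-greedy, it stops expanding at the earliest point where the rest of the pattern can succeed.
Matches: at [4:28] match 'y77omssvkkkdgi4441usstuv', group 1 = '7omssvkkkdgi4441usstuv'.
One capturing group, so `findall` returns just the captured substring from the one match — 1 in all.

['7omssvkkkdgi4441usstuv']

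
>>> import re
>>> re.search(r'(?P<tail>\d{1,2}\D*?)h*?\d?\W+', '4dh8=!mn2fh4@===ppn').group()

'4dh8=!'

This matches 1 to 2 of a digit, then zero or more of a non-digit (lazy) (captured as 'tail'); then zero or more of the literal 'h' (lazy), then optionally a digit, then one or more of a non-word character.
`search` walks the string left to right and returns the first match it finds.
The match spans [0:6] → '4dh8=!'.
Captured: group 1 = '4d'.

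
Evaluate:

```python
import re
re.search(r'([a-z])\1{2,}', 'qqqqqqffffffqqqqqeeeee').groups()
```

After group 1 captures some text, `\1` only succeeds where that same text appears again.
`re.search` scans for the first position where the pattern succeeds.
The match spans [0:6] → 'qqqqqq'.
Captured: group 1 = 'q'.

('q',)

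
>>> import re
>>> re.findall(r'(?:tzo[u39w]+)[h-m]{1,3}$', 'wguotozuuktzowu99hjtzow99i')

['tzow99i']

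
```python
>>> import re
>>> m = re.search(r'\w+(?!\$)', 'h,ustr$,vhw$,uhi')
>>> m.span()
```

The negative lookaround is zero-width — it rules out positions where the adjacent text would match, without consuming anything.
`re.search` scans for the first position where the pattern succeeds.
The match spans [0:1] → 'h'.

(0, 1)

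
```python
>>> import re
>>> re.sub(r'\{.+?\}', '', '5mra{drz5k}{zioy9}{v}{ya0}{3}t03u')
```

'5mrat03u'

Each match is replaced by ''.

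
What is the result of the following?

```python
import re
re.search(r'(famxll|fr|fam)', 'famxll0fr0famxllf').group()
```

The regex engine tests alternatives in the order written; an earlier branch that matches wins even if a later one would match more.
The match spans [0:6] → 'famxll'.

'famxll'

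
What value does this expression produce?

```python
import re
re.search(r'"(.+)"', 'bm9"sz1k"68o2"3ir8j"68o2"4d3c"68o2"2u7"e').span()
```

(3, 39)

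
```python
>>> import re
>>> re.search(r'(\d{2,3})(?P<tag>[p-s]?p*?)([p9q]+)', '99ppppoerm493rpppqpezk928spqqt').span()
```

This matches 2 to 3 of a digit (captured); then optionally a character in [p-s], then zero or more of a literal 'p' (lazy) (captured as 'tag'); then one or more of one of [p9q] (captured).
The match spans [0:6] → '99pppp'.

(0, 6)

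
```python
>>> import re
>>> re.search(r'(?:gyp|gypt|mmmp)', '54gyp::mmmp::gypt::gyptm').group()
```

'gyp'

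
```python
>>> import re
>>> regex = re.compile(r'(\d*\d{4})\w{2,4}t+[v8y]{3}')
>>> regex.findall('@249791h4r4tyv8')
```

The pattern matches zero or more of a digit, then exactly 4 of a digit (captured); then 2 to 4 of a word character, then one or more of the literal 't'; then exactly 3 of one of [v8y].
Matches: at [1:15] match '249791h4r4tyv8', group 1 = '249791'.
Because there's exactly one group, `findall` drops the full match and keeps group 1 from the one hit.

['249791']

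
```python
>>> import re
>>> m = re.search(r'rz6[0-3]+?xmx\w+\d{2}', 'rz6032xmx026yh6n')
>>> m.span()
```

(0, 12)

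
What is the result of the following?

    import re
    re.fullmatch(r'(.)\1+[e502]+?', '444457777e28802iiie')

None

`re.fullmatch` requires the pattern to consume the entire string.
Here there's no way to consume every character, so the call returns None.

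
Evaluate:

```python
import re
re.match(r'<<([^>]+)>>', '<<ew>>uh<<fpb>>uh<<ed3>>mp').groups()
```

('ew',)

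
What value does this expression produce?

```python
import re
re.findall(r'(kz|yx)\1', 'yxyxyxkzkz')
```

['yx', 'kz']

After group 1 captures some text, `\1` only succeeds where that same text appears again.
Walking the string: at [0:4] match 'yxyx', group 1 = 'yx'; at [6:10] match 'kzkz', group 1 = 'kz'.
With a single group, `findall` returns only what that group captured — 2 items.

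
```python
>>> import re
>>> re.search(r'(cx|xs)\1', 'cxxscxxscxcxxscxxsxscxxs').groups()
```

('cx',)

`\1` has to match the exact text group 1 already captured.
`search` walks the string left to right and returns the first match it finds.
The match spans [8:12] → 'cxcx'.
Captured: group 1 = 'cx'.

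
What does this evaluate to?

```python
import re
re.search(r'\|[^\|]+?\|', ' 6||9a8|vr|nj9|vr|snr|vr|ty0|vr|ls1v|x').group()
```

'|9a8|'

Unlike `match`, `search` isn't anchored — it looks for the pattern anywhere in the string.
The match spans [3:8] → '|9a8|'.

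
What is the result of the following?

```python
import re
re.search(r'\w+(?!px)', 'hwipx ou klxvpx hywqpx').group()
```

'hwipx'

Because the assertion is negative and zero-width, positions next to the forbidden text are skipped.
The match spans [0:5] → 'hwipx'.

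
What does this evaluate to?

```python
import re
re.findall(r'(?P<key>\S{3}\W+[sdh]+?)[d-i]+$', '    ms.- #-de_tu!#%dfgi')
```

['_tu!#%d']

Pattern: exactly 3 of a non-whitespace character, then one or more of a non-word character, then one or more of one of [sdh] (lazy) (captured as 'key'); then one or more of a character in [d-i]; then anchored at the end.
Walking the string: at [13:23] match '_tu!#%dfgi', group 1 = '_tu!#%d'.
With a single group, `findall` returns only what that group captured — 1 item.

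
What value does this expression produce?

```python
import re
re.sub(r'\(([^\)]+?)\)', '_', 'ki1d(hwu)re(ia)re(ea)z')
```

Matches: at [4:9] → '(hwu)'; at [11:15] → '(ia)'; at [17:21] → '(ea)'.
`sub` substitutes '_' at each match site.

'ki1d_re_re_z'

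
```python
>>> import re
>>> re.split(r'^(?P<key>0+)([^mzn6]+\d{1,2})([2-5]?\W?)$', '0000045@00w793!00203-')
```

This matches anchored at the start of the string; then one or more of a literal '0' (captured as 'key'); then one or more of any character except [mzn6], then 1 to 2 of a digit (captured); then optionally a character in [2-5], then optionally a non-word character (captured); then anchored at the end.
Matches to split on: at [0:21] → '0000045@00w793!00203-'.
The group in the pattern means `split` returns the separators' captures alongside the pieces.

['', '00000', '45@00w793!00203', '-', '']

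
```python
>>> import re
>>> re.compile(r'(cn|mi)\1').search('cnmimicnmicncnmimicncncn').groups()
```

The match spans [2:6] → 'mimi'.
Captured: group 1 = 'mi'.

('mi',)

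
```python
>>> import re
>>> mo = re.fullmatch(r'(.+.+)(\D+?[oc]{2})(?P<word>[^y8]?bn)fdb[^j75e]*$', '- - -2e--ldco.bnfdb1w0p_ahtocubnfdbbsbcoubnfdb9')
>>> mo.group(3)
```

'ubn'

The match spans [0:47] → '- - -2e--ldco.bnfdb1w0p_ahtocubnfdbbsbcoubnfdb9'.
Captured: group 1 = '- - -2e--ldco.bnfdb1w0p_ahtocubnfdbbs', group 2 = 'bco', group 3 = 'ubn'.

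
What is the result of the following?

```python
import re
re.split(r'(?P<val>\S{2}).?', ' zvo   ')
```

[' ', 'zv', '   ']

Pattern: exactly 2 of a non-whitespace character (captured as 'val'); then optionally any character.
Matches to split on: at [1:4] → 'zvo'.
With a capturing group present, the delimiter's captured portion is kept in the result list.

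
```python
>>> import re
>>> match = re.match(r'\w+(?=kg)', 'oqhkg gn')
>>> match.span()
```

(0, 3)

Because the assertion is zero-width, the text it checks is not consumed and won't appear in the result.
`re.match` won't scan ahead — the pattern has to work from the very first character.
The match spans [0:3] → 'oqh'.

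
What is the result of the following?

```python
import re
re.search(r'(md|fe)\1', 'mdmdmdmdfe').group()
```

`\1` has to match the exact text group 1 already captured.
The match spans [0:4] → 'mdmd'.

'mdmd'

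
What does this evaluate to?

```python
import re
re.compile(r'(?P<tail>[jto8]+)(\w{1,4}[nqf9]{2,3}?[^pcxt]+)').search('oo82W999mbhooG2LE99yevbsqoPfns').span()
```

The match spans [0:30] → 'oo82W999mbhooG2LE99yevbsqoPfns'.

(0, 30)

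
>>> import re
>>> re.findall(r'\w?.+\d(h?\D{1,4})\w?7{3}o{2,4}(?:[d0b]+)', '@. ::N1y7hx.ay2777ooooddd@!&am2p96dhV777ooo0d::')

One capturing group, so `findall` returns just the captured substring from the one match — 1 in all.

['dhV']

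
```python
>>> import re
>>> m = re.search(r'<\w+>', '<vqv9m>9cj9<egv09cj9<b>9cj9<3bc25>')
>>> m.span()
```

(0, 7)

`re.search` tries every starting position until one works.
The match spans [0:7] → '<vqv9m>'.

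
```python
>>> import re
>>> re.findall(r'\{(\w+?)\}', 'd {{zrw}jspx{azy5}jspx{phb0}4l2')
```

['zrw', 'azy5', 'phb0']

Matches: at [3:8] match '{zrw}', group 1 = 'zrw'; at [12:18] match '{azy5}', group 1 = 'azy5'; at [22:28] match '{phb0}', group 1 = 'phb0'.
Because there's exactly one group, `findall` drops the full match and keeps group 1 from each hit.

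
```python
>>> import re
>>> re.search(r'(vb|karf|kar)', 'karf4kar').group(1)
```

The match spans [0:4] → 'karf'.
Captured: group 1 = 'karf'.

'karf'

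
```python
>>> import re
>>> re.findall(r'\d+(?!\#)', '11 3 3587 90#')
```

['11', '3', '3587', '9']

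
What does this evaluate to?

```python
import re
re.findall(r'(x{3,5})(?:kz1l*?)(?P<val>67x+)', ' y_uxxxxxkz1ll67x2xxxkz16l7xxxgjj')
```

[('xxxxx', '67x')]

This matches 3 to 5 of a literal 'x' (captured); then the literal 'kz1', then zero or more of a literal 'l' (lazy) (non-capturing group); then the literal '67', then one or more of a literal 'x' (captured as 'val').
Matches: at [4:17] match 'xxxxxkz1ll67x', groups = ('xxxxx', '67x').
`findall` packs the 2 group values into a tuple for every match.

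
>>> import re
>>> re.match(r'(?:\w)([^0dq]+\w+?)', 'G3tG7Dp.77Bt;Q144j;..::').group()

'G3tG7Dp.77Bt;Q144j'

`re.match` only tries the pattern at the start of the string.
The match spans [0:18] → 'G3tG7Dp.77Bt;Q144j'.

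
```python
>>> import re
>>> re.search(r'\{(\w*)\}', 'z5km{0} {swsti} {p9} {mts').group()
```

'{0}'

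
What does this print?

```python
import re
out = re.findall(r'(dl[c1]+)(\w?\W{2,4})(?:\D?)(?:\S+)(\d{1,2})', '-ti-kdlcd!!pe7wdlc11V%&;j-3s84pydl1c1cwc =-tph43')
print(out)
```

This matches the literal 'dl', then one or more of one of [c1] (captured); then optionally a word character, then 2 to 4 of a non-word character (captured); then optionally a non-digit (non-capturing group); then one or more of a non-whitespace character (non-capturing group); then 1 to 2 of a digit (captured).
Scanning left to right: at [5:37] match 'dlcd!!pe7wdlc11V%&;j-3s84pydl1c1', groups = ('dlc', 'd!!', '1').
3 groups means the one result is a tuple of 3 captured strings — 1 here.

[('dlc', 'd!!', '1')]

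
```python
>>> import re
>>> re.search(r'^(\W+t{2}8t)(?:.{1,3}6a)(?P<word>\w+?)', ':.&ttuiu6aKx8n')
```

None

Pattern: anchored at the start of the string; then one or more of a non-word character, then exactly 2 of the literal 't', then the literal '8t' (captured); then 1 to 3 of any character, then the literal '6a' (non-capturing group); then one or more of a word character (lazy) (captured as 'word').
Here no position works, so the call returns None.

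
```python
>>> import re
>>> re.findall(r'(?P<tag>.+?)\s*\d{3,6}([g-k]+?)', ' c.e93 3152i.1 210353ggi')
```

[(' c.e93', 'i'), ('.1', 'g')]

This matches one or more of any character (lazy) (captured as 'tag'); then zero or more of whitespace, then 3 to 6 of a digit; then one or more of a character in [g-k] (lazy) (captured).
Because the quantifier is non-greedy, it stops expanding at the earliest point where the rest of the pattern can succeed.
Walking the string: at [0:12] match ' c.e93 3152i', groups = (' c.e93', 'i'); at [12:22] match '.1 210353g', groups = ('.1', 'g').
2 groups means each result is a tuple of 2 captured strings — 2 here.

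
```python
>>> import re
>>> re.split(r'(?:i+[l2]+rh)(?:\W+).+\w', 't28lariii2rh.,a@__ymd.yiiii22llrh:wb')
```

['t28lar', '']

The string is cut at each match, leaving 2 pieces.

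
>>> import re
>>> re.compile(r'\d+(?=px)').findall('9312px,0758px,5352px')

['9312', '0758', '5352']

Lookahead/lookbehind check context without consuming it, so the matched span excludes the asserted characters.
Since nothing is captured, `findall` lists the 3 matched substrings directly.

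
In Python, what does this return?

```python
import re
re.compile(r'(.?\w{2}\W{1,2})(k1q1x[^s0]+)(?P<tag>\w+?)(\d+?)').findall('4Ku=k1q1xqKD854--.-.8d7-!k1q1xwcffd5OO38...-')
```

Pattern: optionally any character, then exactly 2 of a word character, then 1 to 2 of a non-word character (captured); then the literal 'k1', then the literal 'q1x', then one or more of any character except [s0] (captured); then one or more of a word character (lazy) (captured as 'tag'); then one or more of a digit (lazy) (captured).
Walking the string: at [0:40] match '4Ku=k1q1xqKD854--.-.8d7-!k1q1xwcffd5OO38', groups = ('4Ku=', 'k1q1xqKD854--.-.8d7-!k1q1xwcffd5OO', '3', '8').
With 4 capturing groups, `findall` returns a 4-tuple per match.

[('4Ku=', 'k1q1xqKD854--.-.8d7-!k1q1xwcffd5OO', '3', '8')]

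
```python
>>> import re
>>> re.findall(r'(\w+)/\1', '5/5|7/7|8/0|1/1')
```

['5', '7', '1']

After group 1 captures some text, `\1` only succeeds where that same text appears again.
Walking the string: at [0:3] match '5/5', group 1 = '5'; at [4:7] match '7/7', group 1 = '7'; at [12:15] match '1/1', group 1 = '1'.
`findall` collects group 1 from each match (3 total).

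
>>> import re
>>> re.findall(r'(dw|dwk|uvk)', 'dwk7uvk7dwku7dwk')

The regex engine tests alternatives in the order written; an earlier branch that matches wins even if a later one would match more.
Walking the string: at [0:2] match 'dw', group 1 = 'dw'; at [4:7] match 'uvk', group 1 = 'uvk'; at [8:10] match 'dw', group 1 = 'dw'; at [13:15] match 'dw', group 1 = 'dw'.
Because there's exactly one group, `findall` drops the full match and keeps group 1 from each hit.

['dw', 'uvk', 'dw', 'dw']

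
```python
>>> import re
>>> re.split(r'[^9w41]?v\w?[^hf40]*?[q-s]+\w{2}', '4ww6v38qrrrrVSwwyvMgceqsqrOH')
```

This matches optionally any character except [9w41], then a literal 'v', then optionally a word character; then zero or more of any character except [hf40] (lazy), then one or more of a character in [q-s], then exactly 2 of a word character.
With the lazy modifier that quantifier settles for the fewest repetitions that let the rest of the pattern succeed (the atoms after it are unaffected and can still be greedy).
Matches to split on: at [3:14] → '6v38qrrrrVS'; at [16:28] → 'yvMgceqsqrOH'.
Splitting on the pattern gives 3 pieces.

['4ww', 'ww', '']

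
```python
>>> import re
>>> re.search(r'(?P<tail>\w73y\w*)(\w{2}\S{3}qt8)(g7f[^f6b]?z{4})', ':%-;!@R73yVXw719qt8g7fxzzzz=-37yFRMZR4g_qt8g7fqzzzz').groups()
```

('R73yV', 'Xw719qt8', 'g7fxzzzz')

The match spans [6:27] → 'R73yVXw719qt8g7fxzzzz'.
Captured: group 1 = 'R73yV', group 2 = 'Xw719qt8', group 3 = 'g7fxzzzz'.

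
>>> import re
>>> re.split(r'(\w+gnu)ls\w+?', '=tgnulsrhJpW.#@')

This matches one or more of a word character, then the literal 'gnu' (captured); then the literal 'ls', then one or more of a word character (lazy).
A `+?`/`*?`/`{m,n}?` starts at its minimum and grows only as far as needed for what follows to match.
Matches to split on: at [1:8] → 'tgnulsr'.
`re.split` interleaves the captured-group text with the surrounding fragments.

['=', 'tgnu', 'hJpW.#@']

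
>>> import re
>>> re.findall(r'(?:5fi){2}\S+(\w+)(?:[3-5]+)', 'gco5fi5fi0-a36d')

This matches the literal '5fi' repeated 2 times, then one or more of a non-whitespace character; then one or more of a word character (captured); then one or more of a character in [3-5] (non-capturing group).
Matches: at [3:13] match '5fi5fi0-a3', group 1 = 'a'.
Because there's exactly one group, `findall` drops the full match and keeps group 1 from the one hit.

['a']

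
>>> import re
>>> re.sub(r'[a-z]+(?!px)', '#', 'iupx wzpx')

The negative lookaround is zero-width — it rules out positions where the adjacent text would match, without consuming anything.
`sub` substitutes '#' at each match site.

'# #'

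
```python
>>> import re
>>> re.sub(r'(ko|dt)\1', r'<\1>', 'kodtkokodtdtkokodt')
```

'kodt<ko><dt><ko>dt'

After group 1 captures some text, `\1` only succeeds where that same text appears again.
`\1` in the replacement pulls in group 1's text for each match.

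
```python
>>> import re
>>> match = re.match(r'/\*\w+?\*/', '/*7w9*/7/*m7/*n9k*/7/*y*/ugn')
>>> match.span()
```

(0, 7)

`re.match` won't scan ahead — the pattern has to work from the very first character.
The match spans [0:7] → '/*7w9*/'.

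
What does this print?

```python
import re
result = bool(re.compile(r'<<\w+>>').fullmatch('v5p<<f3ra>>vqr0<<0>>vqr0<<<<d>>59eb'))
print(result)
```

False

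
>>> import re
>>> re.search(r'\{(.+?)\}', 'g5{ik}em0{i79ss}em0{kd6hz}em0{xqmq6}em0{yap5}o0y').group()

The `?` after the quantifier makes it lazy — it takes as little as possible before letting the rest of the pattern try.
`re.search` tries every starting position until one works.
The match spans [2:6] → '{ik}'.
Captured: group 1 = 'ik'.

'{ik}'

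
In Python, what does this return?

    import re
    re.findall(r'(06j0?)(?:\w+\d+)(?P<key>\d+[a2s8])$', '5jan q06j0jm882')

Pattern: the literal '06j', then optionally a literal '0' (captured); then one or more of a word character, then one or more of a digit (non-capturing group); then one or more of a digit, then one of [a2s8] (captured as 'key'); then anchored at the end.
Matches: at [6:15] match '06j0jm882', groups = ('06j0', '82').
2 groups means the one result is a tuple of 2 captured strings — 1 here.

[('06j0', '82')]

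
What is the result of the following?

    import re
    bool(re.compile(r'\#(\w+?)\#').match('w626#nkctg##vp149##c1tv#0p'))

With `match`, the pattern is implicitly anchored at the beginning.
Here the pattern fails at index 0, so the call returns None, and `bool(None)` is False.

False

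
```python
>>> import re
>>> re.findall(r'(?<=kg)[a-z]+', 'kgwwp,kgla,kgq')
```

['wwp', 'la', 'q']

The `(?=…)`/`(?<=…)` assertion just peeks at neighbouring text; it doesn't advance the match position.
Scanning left to right: at [2:5] → 'wwp'; at [8:10] → 'la'; at [13:14] → 'q'.
No capturing groups, so `findall` returns the 3 full match strings.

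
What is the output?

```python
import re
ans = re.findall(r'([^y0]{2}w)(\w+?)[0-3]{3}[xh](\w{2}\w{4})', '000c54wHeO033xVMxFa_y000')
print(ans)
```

This matches exactly 2 of any character except [y0], then a literal 'w' (captured); then one or more of a word character (lazy) (captured); then exactly 3 of a character in [0-3], then one of [xh]; then exactly 2 of a word character, then exactly 4 of a word character (captured).
Matches: at [4:20] match '54wHeO033xVMxFa_', groups = ('54w', 'HeO', 'VMxFa_').
3 groups means the one result is a tuple of 3 captured strings — 1 here.

[('54w', 'HeO', 'VMxFa_')]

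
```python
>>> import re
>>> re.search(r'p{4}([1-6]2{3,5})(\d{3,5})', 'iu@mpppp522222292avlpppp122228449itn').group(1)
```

'522222'

The pattern matches exactly 4 of a literal 'p'; then a character in [1-6], then 3 to 5 of a literal '2' (captured); then 3 to 5 of a digit (captured).
`search` walks the string left to right and returns the first match it finds.
The match spans [4:17] → 'pppp522222292'.
Captured: group 1 = '522222', group 2 = '292'.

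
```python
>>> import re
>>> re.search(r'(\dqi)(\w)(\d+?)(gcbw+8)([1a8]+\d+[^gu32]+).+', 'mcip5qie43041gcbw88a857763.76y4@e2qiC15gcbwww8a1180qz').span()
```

(4, 53)

The match spans [4:53] → '5qie43041gcbw88a857763.76y4@e2qiC15gcbwww8a1180qz'.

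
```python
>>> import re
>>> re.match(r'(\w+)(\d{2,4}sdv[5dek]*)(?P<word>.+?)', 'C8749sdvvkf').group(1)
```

Pattern: one or more of a word character (captured); then 2 to 4 of a digit, then the literal 'sdv', then zero or more of one of [5dek] (captured); then one or more of any character (lazy) (captured as 'word').
The `?` after the quantifier makes it lazy — it takes as little as possible before letting the rest of the pattern try.
`match` is anchored at position 0; if the pattern doesn't fit there, it returns None.
The match spans [0:9] → 'C8749sdvv'.
Captured: group 1 = 'C87', group 2 = '49sdv', group 3 = 'v'.

'C87'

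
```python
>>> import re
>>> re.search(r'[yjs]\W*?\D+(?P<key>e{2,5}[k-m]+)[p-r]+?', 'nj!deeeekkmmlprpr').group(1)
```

'eekkmml'

This matches one of [yjs], then zero or more of a non-word character (lazy); then one or more of a non-digit; then 2 to 5 of the literal 'e', then one or more of a character in [k-m] (captured as 'key'); then one or more of a character in [p-r] (lazy).
`re.search` scans for the first position where the pattern succeeds.
The match spans [1:14] → 'j!deeeekkmmlp'.
Captured: group 1 = 'eekkmml'.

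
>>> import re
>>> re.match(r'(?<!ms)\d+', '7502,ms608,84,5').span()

`match` is anchored at position 0; if the pattern doesn't fit there, it returns None.
The match spans [0:4] → '7502'.

(0, 4)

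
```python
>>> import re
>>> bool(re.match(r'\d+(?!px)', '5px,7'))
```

False

A negative assertion filters positions out without eating any characters.
`match` is anchored at position 0; if the pattern doesn't fit there, it returns None.
Here position 0 doesn't satisfy it, so the call returns None, and `bool(None)` is False.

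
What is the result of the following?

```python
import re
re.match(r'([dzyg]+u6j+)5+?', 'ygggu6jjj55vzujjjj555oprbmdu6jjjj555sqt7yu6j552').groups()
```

('ygggu6jjj',)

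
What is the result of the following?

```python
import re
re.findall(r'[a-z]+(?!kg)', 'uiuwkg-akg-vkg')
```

Because the assertion is negative and zero-width, positions next to the forbidden text are skipped.
Matches: at [0:6] → 'uiuwkg'; at [7:10] → 'akg'; at [11:14] → 'vkg'.
With no groups in the pattern, `findall` gives back each whole match — 3 here.

['uiuwkg', 'akg', 'vkg']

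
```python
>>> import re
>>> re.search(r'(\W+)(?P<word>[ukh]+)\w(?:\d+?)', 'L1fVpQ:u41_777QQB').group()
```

':u41'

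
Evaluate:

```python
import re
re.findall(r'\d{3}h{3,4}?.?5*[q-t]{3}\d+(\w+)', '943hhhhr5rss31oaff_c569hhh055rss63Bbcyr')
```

Pattern: exactly 3 of a digit, then 3 to 4 of the literal 'h' (lazy); then optionally any character, then zero or more of a literal '5', then exactly 3 of a character in [q-t]; then one or more of a digit; then one or more of a word character (captured).
One capturing group, so `findall` returns just the captured substring from the one match — 1 in all.

['oaff_c569hhh055rss63Bbcyr']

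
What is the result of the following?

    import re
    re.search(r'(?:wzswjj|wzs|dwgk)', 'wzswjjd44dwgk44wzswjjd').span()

The regex engine tests alternatives in the order written; an earlier branch that matches wins even if a later one would match more.
`re.search` tries every starting position until one works.
The match spans [0:6] → 'wzswjj'.

(0, 6)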